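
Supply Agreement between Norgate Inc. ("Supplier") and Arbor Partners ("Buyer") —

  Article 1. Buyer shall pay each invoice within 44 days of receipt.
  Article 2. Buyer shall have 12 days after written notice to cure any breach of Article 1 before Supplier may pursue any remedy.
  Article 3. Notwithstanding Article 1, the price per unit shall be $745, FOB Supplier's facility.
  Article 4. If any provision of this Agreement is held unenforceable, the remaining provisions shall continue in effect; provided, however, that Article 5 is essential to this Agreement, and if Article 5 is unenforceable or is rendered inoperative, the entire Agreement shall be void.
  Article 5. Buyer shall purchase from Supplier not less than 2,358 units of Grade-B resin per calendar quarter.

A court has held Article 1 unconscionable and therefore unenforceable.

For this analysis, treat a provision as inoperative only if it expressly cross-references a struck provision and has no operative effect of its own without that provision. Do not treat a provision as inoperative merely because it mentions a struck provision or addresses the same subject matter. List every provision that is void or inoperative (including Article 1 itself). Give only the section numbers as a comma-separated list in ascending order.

1, 2

Article 1 is struck. The only function of Article 2 is the cure period for breach of Article 1, so it cannot stand once Article 1 is removed. Article 3 mentions Article 1 but its own obligation stands independently of Article 1, so Article 3 is not affected. Article 4 makes Article 5 an essential term, but Article 5 is unaffected, so the severability proviso in Article 4 preserves the remaining provisions. Article 3, Article 4, and Article 5 remain in effect.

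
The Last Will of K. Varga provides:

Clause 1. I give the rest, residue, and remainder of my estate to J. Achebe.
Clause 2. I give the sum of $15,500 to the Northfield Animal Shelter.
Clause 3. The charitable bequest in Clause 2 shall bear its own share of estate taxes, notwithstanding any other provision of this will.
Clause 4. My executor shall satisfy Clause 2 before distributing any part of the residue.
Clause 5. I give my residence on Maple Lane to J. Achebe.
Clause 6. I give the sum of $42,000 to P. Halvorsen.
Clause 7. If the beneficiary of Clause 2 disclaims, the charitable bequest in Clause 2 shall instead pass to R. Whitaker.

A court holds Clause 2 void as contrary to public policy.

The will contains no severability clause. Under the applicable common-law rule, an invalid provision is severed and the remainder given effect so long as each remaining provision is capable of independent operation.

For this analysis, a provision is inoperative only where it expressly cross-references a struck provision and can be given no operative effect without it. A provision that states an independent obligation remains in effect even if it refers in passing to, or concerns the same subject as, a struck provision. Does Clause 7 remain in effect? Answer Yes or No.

Clause 2 is struck. Clause 3 has no operative effect of its own apart from Clause 2 and is therefore inoperative. The only function of Clause 4 is the priority direction for Clause 2, so it cannot stand once Clause 2 is removed. The only function of Clause 7 is the alternative disposition for Clause 2, so it cannot stand once Clause 2 is removed. Under the stated default rule, only provisions that cannot operate independently fall away; the rest are enforced. Clause 1, Clause 5, and Clause 6 remain in effect. Clause 7 is among the inoperative provisions, so the answer is no.

No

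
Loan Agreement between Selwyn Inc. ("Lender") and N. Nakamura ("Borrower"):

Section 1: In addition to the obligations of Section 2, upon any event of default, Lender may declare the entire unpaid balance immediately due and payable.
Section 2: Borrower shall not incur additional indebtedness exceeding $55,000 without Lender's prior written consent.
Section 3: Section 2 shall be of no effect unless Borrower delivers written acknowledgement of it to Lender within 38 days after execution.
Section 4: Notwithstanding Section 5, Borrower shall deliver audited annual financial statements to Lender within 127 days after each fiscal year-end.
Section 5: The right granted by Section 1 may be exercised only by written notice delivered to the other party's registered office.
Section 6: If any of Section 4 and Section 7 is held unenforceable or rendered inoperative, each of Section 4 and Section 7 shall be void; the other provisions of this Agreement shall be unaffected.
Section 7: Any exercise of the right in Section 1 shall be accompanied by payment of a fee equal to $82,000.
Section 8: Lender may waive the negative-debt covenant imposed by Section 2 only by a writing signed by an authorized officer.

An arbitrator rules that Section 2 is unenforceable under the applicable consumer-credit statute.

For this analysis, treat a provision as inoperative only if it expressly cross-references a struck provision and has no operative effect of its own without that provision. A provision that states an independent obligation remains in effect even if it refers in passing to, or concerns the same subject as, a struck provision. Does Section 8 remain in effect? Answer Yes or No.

No

Section 2 is struck. Section 3 operates only by reference to Section 2, so it falls with Section 2. The only function of Section 8 is the waiver condition for Section 2, so it cannot stand once Section 2 is removed. Section 1 mentions Section 2 but its own obligation stands independently of Section 2, so Section 1 is not affected. Section 6 ties Section 4 and Section 7 together, but none of those is affected here; the remaining provisions continue in force under Section 6. Section 1, Section 4, Section 5, Section 6, and Section 7 remain in effect. Section 8 is among the inoperative provisions, so the answer is no.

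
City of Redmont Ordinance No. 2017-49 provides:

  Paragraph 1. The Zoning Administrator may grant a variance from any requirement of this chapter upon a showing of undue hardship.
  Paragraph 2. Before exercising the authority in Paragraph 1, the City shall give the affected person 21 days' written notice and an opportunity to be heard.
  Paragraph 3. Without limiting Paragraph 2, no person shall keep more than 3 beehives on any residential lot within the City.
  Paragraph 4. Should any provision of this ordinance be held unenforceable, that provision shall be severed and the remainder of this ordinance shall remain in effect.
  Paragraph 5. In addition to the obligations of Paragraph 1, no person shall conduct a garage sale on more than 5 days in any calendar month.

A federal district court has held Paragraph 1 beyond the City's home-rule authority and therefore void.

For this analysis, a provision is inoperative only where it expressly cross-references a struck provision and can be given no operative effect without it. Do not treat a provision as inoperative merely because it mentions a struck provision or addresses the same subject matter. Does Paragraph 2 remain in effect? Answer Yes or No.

No

Paragraph 1 is struck. Paragraph 2 operates only by reference to Paragraph 1, so it falls with Paragraph 1. Although Paragraph 5 refers to Paragraph 1, its operative terms do not depend on Paragraph 1, so it remains in effect. Paragraph 3 mentions Paragraph 2 but its own obligation stands independently of Paragraph 2, so Paragraph 3 is not affected. Under the severability clause in Paragraph 4, the remaining provisions continue in force. Paragraph 3, Paragraph 4, and Paragraph 5 remain in effect. Paragraph 2 is among the inoperative provisions, so the answer is no.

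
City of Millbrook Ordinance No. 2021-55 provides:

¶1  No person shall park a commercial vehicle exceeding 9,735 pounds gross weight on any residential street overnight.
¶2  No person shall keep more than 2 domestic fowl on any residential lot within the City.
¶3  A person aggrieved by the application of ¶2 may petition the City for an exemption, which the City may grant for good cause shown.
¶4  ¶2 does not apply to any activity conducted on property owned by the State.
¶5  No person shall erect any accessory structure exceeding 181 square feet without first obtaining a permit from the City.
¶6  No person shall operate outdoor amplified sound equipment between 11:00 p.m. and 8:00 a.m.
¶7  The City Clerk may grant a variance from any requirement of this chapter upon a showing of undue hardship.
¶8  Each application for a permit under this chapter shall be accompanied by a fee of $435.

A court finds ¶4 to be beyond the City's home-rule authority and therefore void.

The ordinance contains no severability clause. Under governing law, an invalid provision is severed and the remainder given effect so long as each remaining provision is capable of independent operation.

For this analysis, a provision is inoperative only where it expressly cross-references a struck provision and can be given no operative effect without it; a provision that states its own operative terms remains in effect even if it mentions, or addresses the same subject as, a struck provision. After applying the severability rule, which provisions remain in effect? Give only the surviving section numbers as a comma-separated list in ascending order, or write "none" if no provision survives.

¶4 is struck. No other provision's operative terms depend on ¶4. With no severability clause, the stated default rule severs what cannot stand and enforces each remaining provision that can operate on its own. The provisions still in force are ¶1, ¶2, ¶3, ¶5, ¶6, ¶7, and ¶8.

1, 2, 3, 5, 6, 7, 8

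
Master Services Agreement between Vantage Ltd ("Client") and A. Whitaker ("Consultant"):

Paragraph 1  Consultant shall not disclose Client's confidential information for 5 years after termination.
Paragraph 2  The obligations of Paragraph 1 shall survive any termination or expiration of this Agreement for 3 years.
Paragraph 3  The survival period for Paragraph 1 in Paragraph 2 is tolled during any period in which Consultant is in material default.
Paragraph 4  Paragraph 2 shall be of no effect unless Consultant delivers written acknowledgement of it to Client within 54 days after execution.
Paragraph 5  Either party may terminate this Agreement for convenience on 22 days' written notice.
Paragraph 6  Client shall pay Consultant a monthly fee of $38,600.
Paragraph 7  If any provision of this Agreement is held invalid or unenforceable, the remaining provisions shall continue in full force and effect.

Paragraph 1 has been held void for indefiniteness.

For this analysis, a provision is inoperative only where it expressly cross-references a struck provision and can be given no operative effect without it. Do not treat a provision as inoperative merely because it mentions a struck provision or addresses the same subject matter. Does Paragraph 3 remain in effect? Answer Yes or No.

Paragraph 1 is struck. Paragraph 2 merely fixes the survival period for Paragraph 1; with Paragraph 1 gone it has nothing to operate on and falls away. Paragraph 3 operates only by reference to Paragraph 2, so it falls with Paragraph 2. Paragraph 4 has no operative effect of its own apart from Paragraph 2 and is therefore inoperative. Paragraph 7 is a severability clause and preserves every provision that can still be given independent effect. Paragraph 5, Paragraph 6, and Paragraph 7 remain in effect. Paragraph 3 is among the inoperative provisions, so the answer is no.

No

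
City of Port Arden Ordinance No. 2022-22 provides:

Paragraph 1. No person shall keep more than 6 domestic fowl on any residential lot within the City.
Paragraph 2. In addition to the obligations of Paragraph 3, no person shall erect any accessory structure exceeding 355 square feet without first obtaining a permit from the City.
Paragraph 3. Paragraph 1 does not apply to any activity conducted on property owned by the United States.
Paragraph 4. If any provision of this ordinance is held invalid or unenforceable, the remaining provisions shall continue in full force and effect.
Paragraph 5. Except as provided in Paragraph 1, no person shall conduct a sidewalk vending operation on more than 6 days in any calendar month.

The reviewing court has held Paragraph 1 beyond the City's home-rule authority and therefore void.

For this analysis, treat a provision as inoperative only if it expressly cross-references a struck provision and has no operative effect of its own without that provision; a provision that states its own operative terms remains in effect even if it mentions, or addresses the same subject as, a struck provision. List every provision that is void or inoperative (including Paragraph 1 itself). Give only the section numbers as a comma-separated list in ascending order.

Paragraph 1 is struck. Paragraph 3 operates only by reference to Paragraph 1, so it falls with Paragraph 1. Paragraph 5 mentions Paragraph 1 but its own obligation stands independently of Paragraph 1, so Paragraph 5 is not affected. Paragraph 2 mentions Paragraph 3 but its own obligation stands independently of Paragraph 3, so Paragraph 2 is not affected. Paragraph 4 is a severability clause and preserves every provision that can still be given independent effect. Paragraph 2, Paragraph 4, and Paragraph 5 remain in effect.

1, 3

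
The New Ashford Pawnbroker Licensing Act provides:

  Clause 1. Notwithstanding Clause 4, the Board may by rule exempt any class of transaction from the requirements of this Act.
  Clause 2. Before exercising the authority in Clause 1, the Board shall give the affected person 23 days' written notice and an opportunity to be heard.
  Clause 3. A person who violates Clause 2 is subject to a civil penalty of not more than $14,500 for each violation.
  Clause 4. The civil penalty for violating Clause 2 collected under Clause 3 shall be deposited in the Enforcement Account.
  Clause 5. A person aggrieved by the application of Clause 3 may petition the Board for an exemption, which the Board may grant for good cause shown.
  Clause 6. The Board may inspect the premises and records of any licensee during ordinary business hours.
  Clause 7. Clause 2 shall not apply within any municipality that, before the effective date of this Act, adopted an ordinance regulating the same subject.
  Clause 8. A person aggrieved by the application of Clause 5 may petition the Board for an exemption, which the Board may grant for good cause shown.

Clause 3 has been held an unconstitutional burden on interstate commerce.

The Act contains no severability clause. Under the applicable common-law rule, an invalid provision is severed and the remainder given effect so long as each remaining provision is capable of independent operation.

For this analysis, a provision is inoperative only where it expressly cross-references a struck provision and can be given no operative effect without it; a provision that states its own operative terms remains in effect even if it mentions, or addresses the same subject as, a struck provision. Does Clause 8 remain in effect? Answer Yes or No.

No

Clause 3 is struck. Clause 4 has no operative effect of its own apart from Clause 3 and is therefore inoperative. Clause 5 has no operative effect of its own apart from Clause 3 and is therefore inoperative. The only function of Clause 8 is the exemption procedure for Clause 5, so it cannot stand once Clause 5 is removed. Clause 1 mentions Clause 4 but its own obligation stands independently of Clause 4, so Clause 1 is not affected. With no severability clause, the stated default rule severs what cannot stand and enforces each remaining provision that can operate on its own. Clause 1, Clause 2, Clause 6, and Clause 7 remain in effect. Clause 8 is among the inoperative provisions, so the answer is no.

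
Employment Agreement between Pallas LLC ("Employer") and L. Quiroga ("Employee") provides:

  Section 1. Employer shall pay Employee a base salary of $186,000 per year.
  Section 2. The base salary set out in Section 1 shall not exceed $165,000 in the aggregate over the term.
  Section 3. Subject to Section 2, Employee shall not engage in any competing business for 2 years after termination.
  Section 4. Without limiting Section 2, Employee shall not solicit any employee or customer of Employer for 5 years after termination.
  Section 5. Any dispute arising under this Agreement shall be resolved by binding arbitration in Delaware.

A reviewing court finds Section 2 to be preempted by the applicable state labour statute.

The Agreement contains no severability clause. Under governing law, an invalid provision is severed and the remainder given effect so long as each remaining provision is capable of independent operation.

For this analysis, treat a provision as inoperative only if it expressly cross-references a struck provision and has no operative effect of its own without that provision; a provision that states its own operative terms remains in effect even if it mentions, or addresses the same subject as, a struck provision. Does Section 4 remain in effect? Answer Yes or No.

Section 2 is struck. Although Section 4 refers to Section 2, its operative terms do not depend on Section 2, so it remains in effect. Section 3 mentions Section 2 but its own obligation stands independently of Section 2, so Section 3 is not affected. Nothing else in the Agreement is defined by reference to Section 2. With no severability clause, the stated default rule severs what cannot stand and enforces each remaining provision that can operate on its own. The provisions still in force are Section 1, Section 3, Section 4, and Section 5. Section 4 is among the surviving provisions, so the answer is yes.

Yes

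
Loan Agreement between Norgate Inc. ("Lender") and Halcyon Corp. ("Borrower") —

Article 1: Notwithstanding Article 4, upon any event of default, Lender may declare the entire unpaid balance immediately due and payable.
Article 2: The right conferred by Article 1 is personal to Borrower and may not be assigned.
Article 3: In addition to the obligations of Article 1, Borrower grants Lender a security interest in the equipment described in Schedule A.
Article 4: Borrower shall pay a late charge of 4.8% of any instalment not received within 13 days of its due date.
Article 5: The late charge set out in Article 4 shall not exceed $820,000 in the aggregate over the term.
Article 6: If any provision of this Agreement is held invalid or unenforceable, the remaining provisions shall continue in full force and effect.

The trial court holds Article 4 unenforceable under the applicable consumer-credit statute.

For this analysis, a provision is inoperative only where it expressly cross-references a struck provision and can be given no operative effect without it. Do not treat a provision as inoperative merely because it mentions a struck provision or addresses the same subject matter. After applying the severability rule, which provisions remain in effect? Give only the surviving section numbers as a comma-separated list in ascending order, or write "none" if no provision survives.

Article 4 is struck. Article 5 operates only by reference to Article 4, so it falls with Article 4. Article 1 mentions Article 4 but its own obligation stands independently of Article 4, so Article 1 is not affected. Article 6 is a severability clause and preserves every provision that can still be given independent effect. That leaves Article 1, Article 2, Article 3, and Article 6 in effect.

1, 2, 3, 6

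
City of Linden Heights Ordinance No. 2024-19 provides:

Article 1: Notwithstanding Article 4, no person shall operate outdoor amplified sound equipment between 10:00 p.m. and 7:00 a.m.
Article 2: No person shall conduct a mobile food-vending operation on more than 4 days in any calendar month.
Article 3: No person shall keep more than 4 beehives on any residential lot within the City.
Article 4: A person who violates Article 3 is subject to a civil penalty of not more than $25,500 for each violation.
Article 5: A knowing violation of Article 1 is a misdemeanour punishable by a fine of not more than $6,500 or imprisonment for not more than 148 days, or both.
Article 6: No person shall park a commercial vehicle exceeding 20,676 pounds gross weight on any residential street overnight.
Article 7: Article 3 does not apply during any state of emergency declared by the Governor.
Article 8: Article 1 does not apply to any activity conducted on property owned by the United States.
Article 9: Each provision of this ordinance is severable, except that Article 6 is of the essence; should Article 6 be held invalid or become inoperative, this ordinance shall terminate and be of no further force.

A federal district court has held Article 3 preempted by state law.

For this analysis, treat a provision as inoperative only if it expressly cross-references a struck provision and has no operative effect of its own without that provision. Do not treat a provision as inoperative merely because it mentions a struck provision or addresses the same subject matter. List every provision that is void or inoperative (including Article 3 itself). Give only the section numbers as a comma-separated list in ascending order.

3, 4, 7

Article 3 is struck. Article 4 has no operative effect of its own apart from Article 3 and is therefore inoperative. Article 7 has no operative effect of its own apart from Article 3 and is therefore inoperative. Article 1 mentions Article 4 but its own obligation stands independently of Article 4, so Article 1 is not affected. Article 9 makes Article 6 an essential term, but Article 6 is unaffected, so the severability proviso in Article 9 preserves the remaining provisions. The provisions still in force are Article 1, Article 2, Article 5, Article 6, Article 8, and Article 9.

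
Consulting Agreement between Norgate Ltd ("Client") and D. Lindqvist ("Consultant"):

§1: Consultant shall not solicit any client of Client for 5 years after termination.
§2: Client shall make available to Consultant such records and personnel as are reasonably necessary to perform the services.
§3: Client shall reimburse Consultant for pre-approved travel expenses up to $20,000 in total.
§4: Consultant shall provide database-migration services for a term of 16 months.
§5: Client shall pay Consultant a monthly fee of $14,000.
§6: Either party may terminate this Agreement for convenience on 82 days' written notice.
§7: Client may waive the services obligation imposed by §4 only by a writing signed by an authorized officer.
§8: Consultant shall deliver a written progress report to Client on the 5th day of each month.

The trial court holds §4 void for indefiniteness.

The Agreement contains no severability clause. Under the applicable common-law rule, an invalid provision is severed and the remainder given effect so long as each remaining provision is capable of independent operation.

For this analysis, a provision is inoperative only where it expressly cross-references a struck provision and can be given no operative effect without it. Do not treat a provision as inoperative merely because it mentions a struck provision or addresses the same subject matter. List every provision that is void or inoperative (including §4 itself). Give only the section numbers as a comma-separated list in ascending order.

§4 is struck. §7 has no operative effect of its own apart from §4 and is therefore inoperative. Under the stated default rule, only provisions that cannot operate independently fall away; the rest are enforced. §1, §2, §3, §5, §6, and §8 remain in effect.

4, 7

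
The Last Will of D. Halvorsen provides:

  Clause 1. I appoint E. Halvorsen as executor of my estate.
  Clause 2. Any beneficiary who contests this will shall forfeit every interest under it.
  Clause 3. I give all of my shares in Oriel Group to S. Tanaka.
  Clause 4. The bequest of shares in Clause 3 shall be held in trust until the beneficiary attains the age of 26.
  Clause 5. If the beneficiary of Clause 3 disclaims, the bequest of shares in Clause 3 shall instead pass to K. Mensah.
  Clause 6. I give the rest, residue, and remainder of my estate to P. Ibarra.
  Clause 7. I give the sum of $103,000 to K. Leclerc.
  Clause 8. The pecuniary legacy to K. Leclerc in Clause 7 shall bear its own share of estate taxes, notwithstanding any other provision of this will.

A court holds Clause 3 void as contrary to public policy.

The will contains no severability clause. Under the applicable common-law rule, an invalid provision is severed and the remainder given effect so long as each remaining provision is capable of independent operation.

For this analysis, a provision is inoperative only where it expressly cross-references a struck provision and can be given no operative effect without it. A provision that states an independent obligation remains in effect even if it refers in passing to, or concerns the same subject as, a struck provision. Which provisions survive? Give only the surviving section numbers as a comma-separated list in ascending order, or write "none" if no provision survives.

Clause 3 is struck. Clause 4 operates only by reference to Clause 3, so it falls with Clause 3. Clause 5 merely fixes the alternative disposition for Clause 3; with Clause 3 gone it has nothing to operate on and falls away. With no severability clause, the stated default rule severs what cannot stand and enforces each remaining provision that can operate on its own. That leaves Clause 1, Clause 2, Clause 6, Clause 7, and Clause 8 in effect.

1, 2, 6, 7, 8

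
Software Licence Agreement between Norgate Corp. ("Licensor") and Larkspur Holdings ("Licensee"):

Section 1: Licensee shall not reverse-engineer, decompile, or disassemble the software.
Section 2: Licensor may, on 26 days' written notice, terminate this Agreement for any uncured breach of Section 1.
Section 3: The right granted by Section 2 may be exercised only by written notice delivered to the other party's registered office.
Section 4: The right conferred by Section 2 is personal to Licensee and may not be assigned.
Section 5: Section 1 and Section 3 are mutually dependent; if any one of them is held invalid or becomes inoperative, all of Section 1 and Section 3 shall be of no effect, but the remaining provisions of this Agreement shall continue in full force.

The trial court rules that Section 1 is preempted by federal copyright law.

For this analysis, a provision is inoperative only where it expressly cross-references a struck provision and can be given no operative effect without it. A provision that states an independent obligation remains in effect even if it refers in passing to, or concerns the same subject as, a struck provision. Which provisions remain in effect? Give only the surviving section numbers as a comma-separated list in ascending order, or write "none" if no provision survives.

5

Section 1 is struck. Section 2 has no operative effect of its own apart from Section 1 and is therefore inoperative. The only function of Section 3 is the notice requirement for Section 2, so it cannot stand once Section 2 is removed. Section 4 operates only by reference to Section 2, so it falls with Section 2. Section 5 declares Section 1 and Section 3 mutually dependent; since one of them has fallen, all of them are of no effect. The remainder continues in force under Section 5. Only Section 5 remains in effect.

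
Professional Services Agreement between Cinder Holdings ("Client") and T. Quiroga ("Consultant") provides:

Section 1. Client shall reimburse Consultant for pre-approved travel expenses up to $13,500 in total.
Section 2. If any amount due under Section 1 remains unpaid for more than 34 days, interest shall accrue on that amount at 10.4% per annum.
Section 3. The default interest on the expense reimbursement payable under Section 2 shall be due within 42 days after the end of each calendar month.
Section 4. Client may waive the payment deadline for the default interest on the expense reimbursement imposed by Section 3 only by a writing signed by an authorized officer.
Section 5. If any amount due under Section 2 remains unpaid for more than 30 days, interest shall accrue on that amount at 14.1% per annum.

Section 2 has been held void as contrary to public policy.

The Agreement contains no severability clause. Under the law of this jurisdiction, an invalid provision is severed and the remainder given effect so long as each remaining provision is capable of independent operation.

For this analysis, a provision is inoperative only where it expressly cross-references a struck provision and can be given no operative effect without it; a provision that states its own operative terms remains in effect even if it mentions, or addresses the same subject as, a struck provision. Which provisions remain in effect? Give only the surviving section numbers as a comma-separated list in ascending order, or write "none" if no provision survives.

Section 2 is struck. Section 3 does nothing except set the payment deadline for the default interest on the expense reimbursement by reference to Section 2; with Section 2 gone it has no independent effect and is inoperative. Section 5 has no operative effect of its own apart from Section 2 and is therefore inoperative. Section 4 merely fixes the waiver condition for Section 3; with Section 3 gone it has nothing to operate on and falls away. With no severability clause, the stated default rule severs what cannot stand and enforces each remaining provision that can operate on its own. Only Section 1 remains in effect.

1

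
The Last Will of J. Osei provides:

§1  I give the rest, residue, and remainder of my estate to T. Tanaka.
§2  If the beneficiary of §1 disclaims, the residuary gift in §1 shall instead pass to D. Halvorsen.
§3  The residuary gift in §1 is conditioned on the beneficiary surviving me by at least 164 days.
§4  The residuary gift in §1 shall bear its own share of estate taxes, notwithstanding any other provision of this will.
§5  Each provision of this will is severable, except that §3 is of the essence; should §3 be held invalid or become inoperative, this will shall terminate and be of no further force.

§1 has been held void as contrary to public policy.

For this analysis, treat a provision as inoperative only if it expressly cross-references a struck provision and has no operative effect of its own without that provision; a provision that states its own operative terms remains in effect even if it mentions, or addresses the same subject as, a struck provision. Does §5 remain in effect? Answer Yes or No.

No

§1 is struck. The only function of §2 is the alternative disposition for §1, so it cannot stand once §1 is removed. The only function of §3 is the survivorship condition on §1, so it cannot stand once §1 is removed. §4 has no operative effect of its own apart from §1 and is therefore inoperative. §5 makes §3 an essential term, and §3 has been rendered inoperative by the cascade; under §5, the entire will is therefore void. No provision of the will survives. §5 is among the inoperative provisions, so the answer is no.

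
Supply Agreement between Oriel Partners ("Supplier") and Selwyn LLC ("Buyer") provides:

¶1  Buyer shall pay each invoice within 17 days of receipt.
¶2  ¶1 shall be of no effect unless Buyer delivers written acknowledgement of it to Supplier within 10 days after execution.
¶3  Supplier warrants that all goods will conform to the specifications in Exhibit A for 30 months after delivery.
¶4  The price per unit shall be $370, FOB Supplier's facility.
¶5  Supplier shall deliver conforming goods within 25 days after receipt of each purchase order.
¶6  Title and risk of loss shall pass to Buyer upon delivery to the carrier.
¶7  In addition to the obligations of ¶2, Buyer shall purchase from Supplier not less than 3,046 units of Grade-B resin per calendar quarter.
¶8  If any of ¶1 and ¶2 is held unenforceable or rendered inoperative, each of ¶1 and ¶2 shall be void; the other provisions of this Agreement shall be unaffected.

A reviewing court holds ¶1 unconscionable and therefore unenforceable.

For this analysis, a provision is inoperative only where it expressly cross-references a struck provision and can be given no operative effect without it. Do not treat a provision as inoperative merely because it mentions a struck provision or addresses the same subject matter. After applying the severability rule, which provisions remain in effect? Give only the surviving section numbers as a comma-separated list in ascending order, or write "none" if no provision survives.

3, 4, 5, 6, 7, 8

¶1 is struck. ¶2 has no operative effect of its own apart from ¶1 and is therefore inoperative. ¶7 mentions ¶2 but its own obligation stands independently of ¶2, so ¶7 is not affected. ¶8 declares ¶1 and ¶2 mutually dependent; since one of them has fallen, all of them are of no effect. The remainder continues in force under ¶8. The provisions still in force are ¶3, ¶4, ¶5, ¶6, ¶7, and ¶8.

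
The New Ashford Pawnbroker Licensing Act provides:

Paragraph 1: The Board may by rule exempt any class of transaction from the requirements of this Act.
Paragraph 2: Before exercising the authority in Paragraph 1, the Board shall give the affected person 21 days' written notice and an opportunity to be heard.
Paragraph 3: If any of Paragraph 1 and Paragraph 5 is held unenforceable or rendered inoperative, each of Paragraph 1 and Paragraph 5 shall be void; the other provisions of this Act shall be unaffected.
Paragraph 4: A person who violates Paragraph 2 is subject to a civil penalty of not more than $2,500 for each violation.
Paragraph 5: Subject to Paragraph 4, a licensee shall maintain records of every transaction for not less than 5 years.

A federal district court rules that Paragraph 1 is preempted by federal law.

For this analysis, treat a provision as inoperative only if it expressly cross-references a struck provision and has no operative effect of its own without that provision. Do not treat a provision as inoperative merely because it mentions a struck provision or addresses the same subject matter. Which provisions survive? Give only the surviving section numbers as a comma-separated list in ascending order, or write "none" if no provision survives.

Paragraph 1 is struck. Paragraph 2 merely fixes the notice-and-hearing requirement for Paragraph 1; with Paragraph 1 gone it has nothing to operate on and falls away. Paragraph 4 merely fixes the civil penalty for violating Paragraph 2; with Paragraph 2 gone it has nothing to operate on and falls away. Paragraph 3 declares Paragraph 1 and Paragraph 5 mutually dependent; since one of them has fallen, all of them are of no effect. That brings down Paragraph 5 as well. The remainder continues in force under Paragraph 3. Only Paragraph 3 remains in effect.

3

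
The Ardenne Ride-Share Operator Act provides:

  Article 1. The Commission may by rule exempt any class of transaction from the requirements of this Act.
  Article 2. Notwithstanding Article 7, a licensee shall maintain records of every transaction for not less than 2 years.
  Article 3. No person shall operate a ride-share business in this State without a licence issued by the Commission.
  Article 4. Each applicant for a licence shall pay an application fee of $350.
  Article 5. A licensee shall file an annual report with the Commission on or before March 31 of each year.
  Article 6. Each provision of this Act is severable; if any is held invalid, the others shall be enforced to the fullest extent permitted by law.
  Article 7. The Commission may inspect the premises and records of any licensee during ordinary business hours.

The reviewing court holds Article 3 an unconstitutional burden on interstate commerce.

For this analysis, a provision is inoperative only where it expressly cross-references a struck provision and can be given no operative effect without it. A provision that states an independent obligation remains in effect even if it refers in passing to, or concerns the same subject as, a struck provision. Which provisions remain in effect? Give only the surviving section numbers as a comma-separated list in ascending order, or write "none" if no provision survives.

1, 2, 4, 5, 6, 7

Article 3 is struck. No other provision's operative terms depend on Article 3. Article 6 is a severability clause and preserves every provision that can still be given independent effect. The provisions still in force are Article 1, Article 2, Article 4, Article 5, Article 6, and Article 7.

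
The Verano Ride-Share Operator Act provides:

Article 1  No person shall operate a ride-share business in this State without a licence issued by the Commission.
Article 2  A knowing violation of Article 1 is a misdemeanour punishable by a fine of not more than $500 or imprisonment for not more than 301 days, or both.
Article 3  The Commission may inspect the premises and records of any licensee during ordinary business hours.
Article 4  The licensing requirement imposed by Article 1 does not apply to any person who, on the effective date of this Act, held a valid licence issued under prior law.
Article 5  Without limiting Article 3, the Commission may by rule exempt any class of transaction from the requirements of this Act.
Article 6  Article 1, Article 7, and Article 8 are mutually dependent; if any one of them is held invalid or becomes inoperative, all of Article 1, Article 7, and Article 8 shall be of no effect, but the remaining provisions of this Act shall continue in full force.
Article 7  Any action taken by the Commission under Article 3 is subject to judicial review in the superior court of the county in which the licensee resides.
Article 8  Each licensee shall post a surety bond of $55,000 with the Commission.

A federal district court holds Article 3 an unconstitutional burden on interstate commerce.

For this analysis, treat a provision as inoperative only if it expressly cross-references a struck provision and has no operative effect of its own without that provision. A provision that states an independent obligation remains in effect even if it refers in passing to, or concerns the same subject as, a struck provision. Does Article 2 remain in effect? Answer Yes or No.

No

Article 3 is struck. Article 7 operates only by reference to Article 3, so it falls with Article 3. Article 5 mentions Article 3 but its own obligation stands independently of Article 3, so Article 5 is not affected. Article 6 declares Article 1, Article 7, and Article 8 mutually dependent; since one of them has fallen, all of them are of no effect. That brings down Article 1 and Article 8 as well. Article 2 and Article 4 in turn depend solely on a provision now struck and likewise fall. The remainder continues in force under Article 6. That leaves Article 5 and Article 6 in effect. Article 2 is among the inoperative provisions, so the answer is no.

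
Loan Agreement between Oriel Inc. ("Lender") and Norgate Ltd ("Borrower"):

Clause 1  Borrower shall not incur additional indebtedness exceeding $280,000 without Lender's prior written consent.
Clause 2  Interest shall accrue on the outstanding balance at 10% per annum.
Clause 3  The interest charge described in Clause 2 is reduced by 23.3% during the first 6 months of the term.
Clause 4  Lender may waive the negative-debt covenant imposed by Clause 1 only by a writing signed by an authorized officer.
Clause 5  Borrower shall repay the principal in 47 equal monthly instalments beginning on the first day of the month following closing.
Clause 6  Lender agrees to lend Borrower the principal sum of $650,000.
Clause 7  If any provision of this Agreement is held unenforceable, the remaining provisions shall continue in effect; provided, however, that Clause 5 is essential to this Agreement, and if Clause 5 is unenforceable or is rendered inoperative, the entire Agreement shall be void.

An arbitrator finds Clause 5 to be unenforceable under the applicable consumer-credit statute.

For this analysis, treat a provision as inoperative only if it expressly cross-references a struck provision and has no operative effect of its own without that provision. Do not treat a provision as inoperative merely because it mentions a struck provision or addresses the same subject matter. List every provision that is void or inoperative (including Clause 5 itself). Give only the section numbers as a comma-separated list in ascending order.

Clause 5 is struck. No other provision's operative terms depend on Clause 5. Clause 7 makes Clause 5 an essential term, and Clause 5 is the provision held invalid; under Clause 7, the entire Agreement is therefore void. No provision of the Agreement survives.

1, 2, 3, 4, 5, 6, 7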